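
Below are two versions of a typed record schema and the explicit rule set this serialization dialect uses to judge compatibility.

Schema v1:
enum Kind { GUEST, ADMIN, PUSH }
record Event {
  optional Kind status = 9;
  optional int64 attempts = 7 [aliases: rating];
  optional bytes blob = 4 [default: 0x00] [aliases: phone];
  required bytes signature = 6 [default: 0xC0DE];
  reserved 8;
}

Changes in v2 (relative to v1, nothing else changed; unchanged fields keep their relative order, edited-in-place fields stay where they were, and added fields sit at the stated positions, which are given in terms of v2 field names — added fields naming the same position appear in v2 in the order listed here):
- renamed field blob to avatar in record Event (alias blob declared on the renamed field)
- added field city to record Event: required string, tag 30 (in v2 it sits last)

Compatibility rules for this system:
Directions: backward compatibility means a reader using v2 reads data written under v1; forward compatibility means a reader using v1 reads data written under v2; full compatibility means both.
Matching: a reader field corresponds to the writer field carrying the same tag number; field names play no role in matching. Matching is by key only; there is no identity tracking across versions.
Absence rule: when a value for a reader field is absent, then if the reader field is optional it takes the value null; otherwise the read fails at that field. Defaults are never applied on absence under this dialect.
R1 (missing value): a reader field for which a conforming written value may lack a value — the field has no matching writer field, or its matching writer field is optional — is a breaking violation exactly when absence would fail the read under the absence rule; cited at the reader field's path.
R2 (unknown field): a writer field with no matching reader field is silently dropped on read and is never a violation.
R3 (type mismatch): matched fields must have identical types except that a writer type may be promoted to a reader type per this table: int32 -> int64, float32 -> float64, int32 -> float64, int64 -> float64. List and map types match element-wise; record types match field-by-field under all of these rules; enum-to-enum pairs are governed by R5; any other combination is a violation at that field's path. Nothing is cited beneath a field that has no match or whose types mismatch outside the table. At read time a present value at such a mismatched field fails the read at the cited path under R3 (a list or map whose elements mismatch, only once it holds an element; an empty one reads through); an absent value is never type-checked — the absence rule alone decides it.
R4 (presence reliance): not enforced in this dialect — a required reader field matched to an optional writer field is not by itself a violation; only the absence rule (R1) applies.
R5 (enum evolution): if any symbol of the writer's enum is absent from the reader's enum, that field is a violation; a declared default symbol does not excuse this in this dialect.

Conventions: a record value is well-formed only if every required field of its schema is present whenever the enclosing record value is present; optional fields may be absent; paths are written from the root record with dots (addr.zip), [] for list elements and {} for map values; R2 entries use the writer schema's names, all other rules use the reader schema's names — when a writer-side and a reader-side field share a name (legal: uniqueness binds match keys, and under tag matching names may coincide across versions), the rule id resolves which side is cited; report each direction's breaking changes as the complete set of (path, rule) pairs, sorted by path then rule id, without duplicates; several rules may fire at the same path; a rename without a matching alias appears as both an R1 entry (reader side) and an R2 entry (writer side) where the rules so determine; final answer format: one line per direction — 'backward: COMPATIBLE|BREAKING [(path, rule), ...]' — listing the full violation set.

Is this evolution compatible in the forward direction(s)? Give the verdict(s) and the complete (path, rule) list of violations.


in Event below, arrows point writer -> reader
forward analysis of Event with v1 as reader and v2 as writer:
  writer optional, Kind -> Kind: reader status maps from writer status
  writer optional, int64 -> int64: reader attempts maps from writer attempts
  writer optional, bytes -> bytes: reader blob maps from writer avatar
  writer required, bytes -> bytes: reader signature maps from writer signature
  leftover writer field: city
  => forward verdict for Event: COMPATIBLE, no violations
the rest of the Event diff is inert for this question:
  renamed field blob to avatar in record Event (alias blob declared on the renamed field) -> no rule fires on it in Event's dialect; the asked verdict holds
  added field city to record Event: required string, tag 30 (in v2 it sits last) -> its effect on Event is confined to the backward direction, not asked

forward: COMPATIBLE []


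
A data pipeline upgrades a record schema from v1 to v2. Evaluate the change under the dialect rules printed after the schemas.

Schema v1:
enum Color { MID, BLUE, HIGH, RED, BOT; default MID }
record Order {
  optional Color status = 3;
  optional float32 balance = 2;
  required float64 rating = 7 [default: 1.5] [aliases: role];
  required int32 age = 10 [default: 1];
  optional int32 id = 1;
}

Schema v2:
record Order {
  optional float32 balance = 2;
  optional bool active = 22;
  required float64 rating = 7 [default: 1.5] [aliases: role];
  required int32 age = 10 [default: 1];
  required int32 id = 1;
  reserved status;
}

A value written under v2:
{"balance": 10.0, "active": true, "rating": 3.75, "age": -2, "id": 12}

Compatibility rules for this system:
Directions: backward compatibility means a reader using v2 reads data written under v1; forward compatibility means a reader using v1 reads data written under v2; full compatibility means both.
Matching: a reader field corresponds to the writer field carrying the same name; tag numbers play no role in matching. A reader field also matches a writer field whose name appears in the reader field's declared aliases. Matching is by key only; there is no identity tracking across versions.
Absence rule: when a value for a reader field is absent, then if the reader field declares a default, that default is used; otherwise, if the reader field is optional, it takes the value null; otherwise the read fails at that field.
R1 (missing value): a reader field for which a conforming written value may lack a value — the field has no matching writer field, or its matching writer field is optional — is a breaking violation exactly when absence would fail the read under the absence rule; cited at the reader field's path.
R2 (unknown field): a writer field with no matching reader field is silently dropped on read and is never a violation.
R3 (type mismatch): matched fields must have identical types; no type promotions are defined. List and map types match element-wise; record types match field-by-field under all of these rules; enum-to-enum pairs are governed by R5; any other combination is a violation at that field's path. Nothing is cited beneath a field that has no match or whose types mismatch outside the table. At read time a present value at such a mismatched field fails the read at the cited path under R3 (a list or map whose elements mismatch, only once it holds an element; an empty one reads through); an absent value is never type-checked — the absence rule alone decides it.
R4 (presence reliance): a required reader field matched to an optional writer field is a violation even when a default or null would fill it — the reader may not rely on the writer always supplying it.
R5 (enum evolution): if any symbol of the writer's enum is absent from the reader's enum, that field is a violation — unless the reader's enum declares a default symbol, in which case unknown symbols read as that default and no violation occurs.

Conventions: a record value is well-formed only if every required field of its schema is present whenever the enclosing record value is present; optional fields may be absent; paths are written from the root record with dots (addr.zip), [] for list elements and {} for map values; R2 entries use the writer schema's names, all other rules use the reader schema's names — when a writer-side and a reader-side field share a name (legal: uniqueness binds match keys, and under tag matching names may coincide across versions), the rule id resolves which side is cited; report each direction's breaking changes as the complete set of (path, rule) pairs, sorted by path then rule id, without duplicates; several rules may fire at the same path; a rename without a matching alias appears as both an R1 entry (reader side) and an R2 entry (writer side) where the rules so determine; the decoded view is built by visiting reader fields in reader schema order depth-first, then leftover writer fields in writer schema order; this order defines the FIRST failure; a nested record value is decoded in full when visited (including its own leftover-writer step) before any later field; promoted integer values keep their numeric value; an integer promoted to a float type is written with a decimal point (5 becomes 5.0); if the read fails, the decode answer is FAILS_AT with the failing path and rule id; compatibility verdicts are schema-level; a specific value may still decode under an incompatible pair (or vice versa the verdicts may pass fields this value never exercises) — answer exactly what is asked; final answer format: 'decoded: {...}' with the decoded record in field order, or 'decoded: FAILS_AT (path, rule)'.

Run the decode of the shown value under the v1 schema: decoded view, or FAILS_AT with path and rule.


in Order below, arrows point writer -> reader
decoding the Order value with the v1 reader:
  status := null (not supplied -> null)
  balance := 10.0
  rating := 3.75
  age := -2
  id := 12
  writer active: unmatched, discarded
  => decoded: {"status": null, "balance": 10.0, "rating": 3.75, "age": -2, "id": 12}
the other Order changes do not affect what is asked:
  added field active to record Order: optional bool, tag 22 (in v2 it sits immediately before rating) -> inert under this dialect — no rule fires on Order and the result does not move
  field id in record Order: optional changed to required -> matters for Order compatibility verdicts, not for this value's decode
  removed field status from record Order (its key "status" joins the reserved list) -> inert under this dialect — no rule fires on Order and the result does not move

decoded: {"status": null, "balance": 10.0, "rating": 3.75, "age": -2, "id": 12}


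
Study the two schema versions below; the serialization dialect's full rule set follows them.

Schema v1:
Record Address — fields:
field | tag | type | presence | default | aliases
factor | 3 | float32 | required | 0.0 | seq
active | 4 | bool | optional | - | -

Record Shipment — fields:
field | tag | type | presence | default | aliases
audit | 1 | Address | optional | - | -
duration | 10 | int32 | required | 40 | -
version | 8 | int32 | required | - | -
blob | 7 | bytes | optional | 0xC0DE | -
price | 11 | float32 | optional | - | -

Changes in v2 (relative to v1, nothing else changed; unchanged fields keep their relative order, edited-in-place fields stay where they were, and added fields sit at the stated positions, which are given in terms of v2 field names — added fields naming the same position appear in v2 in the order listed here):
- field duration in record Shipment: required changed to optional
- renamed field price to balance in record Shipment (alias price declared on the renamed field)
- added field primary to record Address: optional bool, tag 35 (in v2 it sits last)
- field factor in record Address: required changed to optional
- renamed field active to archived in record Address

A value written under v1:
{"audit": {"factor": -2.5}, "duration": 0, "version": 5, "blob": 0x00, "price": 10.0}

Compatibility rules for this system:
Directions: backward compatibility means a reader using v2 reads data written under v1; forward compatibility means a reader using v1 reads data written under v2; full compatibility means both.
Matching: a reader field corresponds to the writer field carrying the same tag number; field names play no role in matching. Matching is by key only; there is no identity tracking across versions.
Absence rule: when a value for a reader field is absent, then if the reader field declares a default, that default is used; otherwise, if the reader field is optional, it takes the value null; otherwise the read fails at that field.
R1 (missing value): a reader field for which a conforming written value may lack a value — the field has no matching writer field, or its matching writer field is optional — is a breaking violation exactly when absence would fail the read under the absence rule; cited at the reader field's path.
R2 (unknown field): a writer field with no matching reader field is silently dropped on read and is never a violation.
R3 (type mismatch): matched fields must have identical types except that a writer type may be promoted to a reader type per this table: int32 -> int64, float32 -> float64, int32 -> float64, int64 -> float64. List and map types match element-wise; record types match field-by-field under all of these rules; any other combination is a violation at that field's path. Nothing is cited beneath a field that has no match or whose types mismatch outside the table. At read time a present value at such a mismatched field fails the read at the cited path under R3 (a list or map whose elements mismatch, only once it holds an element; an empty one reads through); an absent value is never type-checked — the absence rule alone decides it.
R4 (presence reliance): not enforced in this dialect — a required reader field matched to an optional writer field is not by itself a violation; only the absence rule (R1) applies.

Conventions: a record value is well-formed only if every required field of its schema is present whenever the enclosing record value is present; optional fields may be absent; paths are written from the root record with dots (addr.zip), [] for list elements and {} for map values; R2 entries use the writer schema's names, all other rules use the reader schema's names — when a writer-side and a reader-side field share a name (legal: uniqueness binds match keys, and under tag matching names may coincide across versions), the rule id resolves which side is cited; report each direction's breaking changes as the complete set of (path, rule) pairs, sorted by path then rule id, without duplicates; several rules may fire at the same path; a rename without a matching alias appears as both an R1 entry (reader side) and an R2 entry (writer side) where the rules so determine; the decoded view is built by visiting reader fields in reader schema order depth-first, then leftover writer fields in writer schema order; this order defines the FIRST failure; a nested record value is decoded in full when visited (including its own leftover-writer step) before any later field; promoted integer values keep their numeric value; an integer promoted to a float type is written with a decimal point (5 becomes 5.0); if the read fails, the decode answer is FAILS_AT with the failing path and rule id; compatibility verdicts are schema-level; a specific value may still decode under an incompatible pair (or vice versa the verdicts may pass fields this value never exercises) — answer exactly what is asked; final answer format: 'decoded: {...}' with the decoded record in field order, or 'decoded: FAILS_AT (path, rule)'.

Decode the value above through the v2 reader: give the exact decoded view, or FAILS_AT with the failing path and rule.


arrows below run writer -> reader for Shipment
decode walk for Shipment under reader schema v2:
  audit.factor := -2.5
  audit.archived := null (not supplied -> null)
  audit.primary := null (not supplied -> null)
  duration := 0
  version := 5
  blob := 0x00
  balance := 10.0 (from writer price)
  => decoded: {"audit": {"factor": -2.5, "archived": null, "primary": null}, "duration": 0, "version": 5, "blob": 0x00, "balance": 10.0}
ruling out the remaining Shipment differences:
  field duration in record Shipment: required changed to optional -> triggers nothing under the printed rules; the Shipment answer is the same either way
  field factor in record Address: required changed to optional -> triggers nothing under the printed rules; the Shipment answer is the same either way

decoded: {"audit": {"factor": -2.5, "archived": null, "primary": null}, "duration": 0, "version": 5, "blob": 0x00, "balance": 10.0}


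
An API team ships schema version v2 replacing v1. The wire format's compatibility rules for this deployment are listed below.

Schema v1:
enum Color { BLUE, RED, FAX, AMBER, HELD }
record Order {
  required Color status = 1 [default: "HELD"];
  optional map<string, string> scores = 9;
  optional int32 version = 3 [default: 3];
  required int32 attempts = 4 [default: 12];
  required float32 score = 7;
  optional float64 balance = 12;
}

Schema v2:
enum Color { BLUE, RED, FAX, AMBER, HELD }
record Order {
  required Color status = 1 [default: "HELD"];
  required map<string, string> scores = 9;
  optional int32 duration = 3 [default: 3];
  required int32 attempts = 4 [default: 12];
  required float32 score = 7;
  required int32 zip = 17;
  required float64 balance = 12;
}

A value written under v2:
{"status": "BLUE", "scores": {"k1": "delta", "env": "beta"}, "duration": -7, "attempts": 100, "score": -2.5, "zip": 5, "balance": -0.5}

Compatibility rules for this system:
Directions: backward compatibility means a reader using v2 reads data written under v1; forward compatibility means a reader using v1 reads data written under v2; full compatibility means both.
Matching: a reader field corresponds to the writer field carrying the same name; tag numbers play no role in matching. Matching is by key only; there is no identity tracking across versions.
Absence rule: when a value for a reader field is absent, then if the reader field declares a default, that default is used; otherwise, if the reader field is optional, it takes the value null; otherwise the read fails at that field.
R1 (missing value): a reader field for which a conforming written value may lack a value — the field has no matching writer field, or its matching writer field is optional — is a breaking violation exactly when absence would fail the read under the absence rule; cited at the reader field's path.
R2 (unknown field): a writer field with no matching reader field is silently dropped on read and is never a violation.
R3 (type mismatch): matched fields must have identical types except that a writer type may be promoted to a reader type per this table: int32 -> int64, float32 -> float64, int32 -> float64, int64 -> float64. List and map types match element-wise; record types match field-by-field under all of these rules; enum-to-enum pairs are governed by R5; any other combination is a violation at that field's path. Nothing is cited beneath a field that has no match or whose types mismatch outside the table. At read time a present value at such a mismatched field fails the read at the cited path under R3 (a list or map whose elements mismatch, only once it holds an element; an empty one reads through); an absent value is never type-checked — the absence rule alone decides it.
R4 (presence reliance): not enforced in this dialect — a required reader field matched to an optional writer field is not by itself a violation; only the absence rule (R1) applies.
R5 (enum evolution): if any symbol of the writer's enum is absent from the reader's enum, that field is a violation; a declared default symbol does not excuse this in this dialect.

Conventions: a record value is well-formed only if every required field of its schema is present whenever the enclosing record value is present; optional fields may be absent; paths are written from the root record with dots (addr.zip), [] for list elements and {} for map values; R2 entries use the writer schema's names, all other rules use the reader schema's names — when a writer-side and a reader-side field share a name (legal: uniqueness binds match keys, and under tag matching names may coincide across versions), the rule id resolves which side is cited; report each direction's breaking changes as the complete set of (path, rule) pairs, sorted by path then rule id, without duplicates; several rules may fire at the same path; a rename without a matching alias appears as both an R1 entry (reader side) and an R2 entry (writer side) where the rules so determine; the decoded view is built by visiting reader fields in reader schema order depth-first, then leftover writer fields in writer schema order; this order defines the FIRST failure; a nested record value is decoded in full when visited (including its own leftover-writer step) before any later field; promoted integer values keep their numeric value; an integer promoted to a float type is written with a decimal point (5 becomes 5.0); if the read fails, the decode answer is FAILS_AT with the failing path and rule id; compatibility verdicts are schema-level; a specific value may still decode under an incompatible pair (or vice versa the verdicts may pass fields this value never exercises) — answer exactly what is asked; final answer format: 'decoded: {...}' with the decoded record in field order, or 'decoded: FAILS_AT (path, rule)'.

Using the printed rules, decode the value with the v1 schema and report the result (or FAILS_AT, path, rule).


decoded: {"status": "BLUE", "scores": {"k1": "delta", "env": "beta"}, "version": 3, "attempts": 100, "score": -2.5, "balance": -0.5}

the writer's type comes first in each Order pair
decode walk for Order under reader schema v1:
  status := "BLUE"
  scores := {"k1": "delta", "env": "beta"}
  version := 3 (no value, default fills)
  attempts := 100
  score := -2.5
  balance := -0.5
  writer duration: unmatched, discarded
  writer zip: unmatched, discarded
  => decoded: {"status": "BLUE", "scores": {"k1": "delta", "env": "beta"}, "version": 3, "attempts": 100, "score": -2.5, "balance": -0.5}
remaining Order differences; none change what is asked:
  field scores in record Order: optional changed to required -> a verdict-level change on Order — the shown value reads the same
  added field zip to record Order: required int32, tag 17 (in v2 it sits immediately before balance) -> a verdict-level change on Order — the shown value reads the same
  field balance in record Order: optional changed to required -> a verdict-level change on Order — the shown value reads the same


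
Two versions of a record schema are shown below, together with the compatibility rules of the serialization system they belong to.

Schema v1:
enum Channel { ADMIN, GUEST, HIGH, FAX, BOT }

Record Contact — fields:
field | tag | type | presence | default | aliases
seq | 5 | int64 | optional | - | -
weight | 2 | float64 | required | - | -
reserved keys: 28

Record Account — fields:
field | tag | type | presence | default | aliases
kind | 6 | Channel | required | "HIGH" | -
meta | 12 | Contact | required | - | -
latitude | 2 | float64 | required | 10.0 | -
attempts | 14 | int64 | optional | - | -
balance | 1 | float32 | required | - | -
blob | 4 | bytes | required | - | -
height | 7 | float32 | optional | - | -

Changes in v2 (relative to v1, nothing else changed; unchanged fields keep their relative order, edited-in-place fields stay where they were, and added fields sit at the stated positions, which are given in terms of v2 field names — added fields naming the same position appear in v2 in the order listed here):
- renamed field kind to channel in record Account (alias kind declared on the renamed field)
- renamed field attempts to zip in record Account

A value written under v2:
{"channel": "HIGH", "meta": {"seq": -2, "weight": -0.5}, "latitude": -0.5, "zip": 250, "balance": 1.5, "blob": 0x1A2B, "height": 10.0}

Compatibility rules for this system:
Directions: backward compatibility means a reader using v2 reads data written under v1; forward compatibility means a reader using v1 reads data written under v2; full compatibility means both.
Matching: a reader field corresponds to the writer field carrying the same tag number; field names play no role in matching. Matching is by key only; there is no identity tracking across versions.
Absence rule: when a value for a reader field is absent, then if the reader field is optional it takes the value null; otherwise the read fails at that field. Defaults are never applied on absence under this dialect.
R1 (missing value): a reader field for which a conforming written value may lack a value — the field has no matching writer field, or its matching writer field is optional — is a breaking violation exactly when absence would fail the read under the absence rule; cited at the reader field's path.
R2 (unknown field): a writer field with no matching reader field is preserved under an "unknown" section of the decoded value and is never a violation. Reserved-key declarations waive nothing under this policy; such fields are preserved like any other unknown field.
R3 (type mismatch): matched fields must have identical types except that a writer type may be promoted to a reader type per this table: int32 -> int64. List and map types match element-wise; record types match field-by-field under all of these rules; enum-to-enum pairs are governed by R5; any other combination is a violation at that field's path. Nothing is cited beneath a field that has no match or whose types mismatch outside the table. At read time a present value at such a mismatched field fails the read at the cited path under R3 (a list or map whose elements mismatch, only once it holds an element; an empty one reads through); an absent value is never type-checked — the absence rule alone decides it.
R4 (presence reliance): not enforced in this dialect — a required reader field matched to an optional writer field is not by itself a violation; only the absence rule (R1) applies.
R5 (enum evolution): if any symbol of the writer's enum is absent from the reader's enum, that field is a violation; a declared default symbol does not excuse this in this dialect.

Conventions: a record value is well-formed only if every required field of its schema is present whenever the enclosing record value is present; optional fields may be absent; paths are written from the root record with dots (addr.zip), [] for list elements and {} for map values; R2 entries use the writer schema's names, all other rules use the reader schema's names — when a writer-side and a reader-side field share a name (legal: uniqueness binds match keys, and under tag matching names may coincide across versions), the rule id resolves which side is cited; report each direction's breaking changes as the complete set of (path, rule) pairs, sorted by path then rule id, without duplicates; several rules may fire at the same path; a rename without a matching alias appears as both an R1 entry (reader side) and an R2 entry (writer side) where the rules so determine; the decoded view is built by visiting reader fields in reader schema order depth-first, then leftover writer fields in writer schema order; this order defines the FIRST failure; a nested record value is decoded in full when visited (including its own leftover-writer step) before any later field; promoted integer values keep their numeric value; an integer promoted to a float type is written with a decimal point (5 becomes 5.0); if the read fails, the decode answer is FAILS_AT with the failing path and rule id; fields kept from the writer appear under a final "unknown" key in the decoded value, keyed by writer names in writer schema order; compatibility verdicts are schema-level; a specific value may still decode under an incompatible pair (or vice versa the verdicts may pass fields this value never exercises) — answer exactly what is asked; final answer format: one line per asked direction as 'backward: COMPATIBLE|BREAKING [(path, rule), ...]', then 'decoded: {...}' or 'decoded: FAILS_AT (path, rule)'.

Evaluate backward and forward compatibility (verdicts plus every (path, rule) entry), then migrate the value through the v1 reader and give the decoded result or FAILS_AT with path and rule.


each type pair in Account: writer, then reader
backward on Account — v2 reading data written by v1:
  channel: paired with writer kind (Channel -> Channel; writer required)
  meta: paired with writer meta (Contact -> Contact; writer required)
  latitude: paired with writer latitude (float64 -> float64; writer required)
  zip: paired with writer attempts (int64 -> int64; writer optional)
  balance: paired with writer balance (float32 -> float32; writer required)
  blob: paired with writer blob (bytes -> bytes; writer required)
  height: paired with writer height (float32 -> float32; writer optional)
  meta.seq: paired with writer meta.seq (int64 -> int64; writer optional)
  meta.weight: paired with writer meta.weight (float64 -> float64; writer required)
  => backward verdict for Account: COMPATIBLE, no violations
forward on Account — v1 reading data written by v2:
  kind: paired with writer channel (Channel -> Channel; writer required)
  meta: paired with writer meta (Contact -> Contact; writer required)
  latitude: paired with writer latitude (float64 -> float64; writer required)
  attempts: paired with writer zip (int64 -> int64; writer optional)
  balance: paired with writer balance (float32 -> float32; writer required)
  blob: paired with writer blob (bytes -> bytes; writer required)
  height: paired with writer height (float32 -> float32; writer optional)
  meta.seq: paired with writer meta.seq (int64 -> int64; writer optional)
  meta.weight: paired with writer meta.weight (float64 -> float64; writer required)
  => forward verdict for Account: COMPATIBLE, no violations
decode (reader v1):
  kind := "HIGH" (from writer channel)
  meta.seq := -2
  meta.weight := -0.5
  latitude := -0.5
  attempts := 250 (from writer zip)
  balance := 1.5
  blob := 0x1A2B
  height := 10.0
  => decoded: {"kind": "HIGH", "meta": {"seq": -2, "weight": -0.5}, "latitude": -0.5, "attempts": 250, "balance": 1.5, "blob": 0x1A2B, "height": 10.0}

backward: COMPATIBLE []; forward: COMPATIBLE []; decoded: {"kind": "HIGH", "meta": {"seq": -2, "weight": -0.5}, "latitude": -0.5, "attempts": 250, "balance": 1.5, "blob": 0x1A2B, "height": 10.0}


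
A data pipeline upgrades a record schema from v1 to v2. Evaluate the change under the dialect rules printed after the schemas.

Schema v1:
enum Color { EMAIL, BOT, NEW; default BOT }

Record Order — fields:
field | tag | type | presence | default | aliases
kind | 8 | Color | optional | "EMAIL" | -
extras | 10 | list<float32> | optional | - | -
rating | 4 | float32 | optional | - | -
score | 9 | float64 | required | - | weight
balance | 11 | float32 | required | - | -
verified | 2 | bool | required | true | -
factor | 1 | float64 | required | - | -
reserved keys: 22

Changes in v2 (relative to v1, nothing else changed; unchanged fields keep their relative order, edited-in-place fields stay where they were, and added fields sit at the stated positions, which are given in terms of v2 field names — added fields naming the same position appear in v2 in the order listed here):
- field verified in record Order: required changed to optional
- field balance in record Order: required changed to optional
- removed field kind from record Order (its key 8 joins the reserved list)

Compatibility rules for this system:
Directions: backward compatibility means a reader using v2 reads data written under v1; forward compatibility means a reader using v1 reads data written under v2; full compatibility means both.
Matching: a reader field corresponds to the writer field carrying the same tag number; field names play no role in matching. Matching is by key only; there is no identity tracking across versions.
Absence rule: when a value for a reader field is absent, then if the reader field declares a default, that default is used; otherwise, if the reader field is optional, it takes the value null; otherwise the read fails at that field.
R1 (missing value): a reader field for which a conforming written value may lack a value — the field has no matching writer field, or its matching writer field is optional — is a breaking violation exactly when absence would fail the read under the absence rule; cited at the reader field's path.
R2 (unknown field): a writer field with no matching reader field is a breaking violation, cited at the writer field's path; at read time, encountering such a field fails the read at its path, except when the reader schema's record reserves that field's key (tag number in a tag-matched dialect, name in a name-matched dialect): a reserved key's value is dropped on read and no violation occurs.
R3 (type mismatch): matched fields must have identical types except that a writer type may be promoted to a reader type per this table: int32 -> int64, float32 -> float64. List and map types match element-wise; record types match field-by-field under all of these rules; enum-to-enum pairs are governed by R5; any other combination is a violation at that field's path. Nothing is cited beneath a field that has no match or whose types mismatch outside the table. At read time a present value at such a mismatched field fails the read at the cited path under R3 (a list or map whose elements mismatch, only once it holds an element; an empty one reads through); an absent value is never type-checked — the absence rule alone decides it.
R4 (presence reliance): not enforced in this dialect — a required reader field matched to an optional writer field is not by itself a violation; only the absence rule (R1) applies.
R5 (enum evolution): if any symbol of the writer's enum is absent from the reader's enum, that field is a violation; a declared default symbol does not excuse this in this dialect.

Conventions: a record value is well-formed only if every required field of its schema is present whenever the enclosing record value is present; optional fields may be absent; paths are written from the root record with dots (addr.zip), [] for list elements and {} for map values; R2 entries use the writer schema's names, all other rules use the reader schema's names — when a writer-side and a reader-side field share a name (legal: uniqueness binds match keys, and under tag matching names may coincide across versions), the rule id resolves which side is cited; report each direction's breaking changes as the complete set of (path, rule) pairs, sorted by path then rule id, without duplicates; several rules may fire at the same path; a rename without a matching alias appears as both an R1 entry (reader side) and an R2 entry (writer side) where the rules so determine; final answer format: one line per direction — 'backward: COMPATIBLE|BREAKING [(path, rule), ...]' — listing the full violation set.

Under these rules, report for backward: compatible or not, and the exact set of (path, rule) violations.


the writer's type comes first in each Order pair
backward pass over Order, reader schema v2, writer schema v1:
  extras <- extras (list<float32> -> list<float32>, writer optional)
  rating <- rating (float32 -> float32, writer optional)
  score <- score (float64 -> float64, writer required)
  balance <- balance (float32 -> float32, writer required)
  verified <- verified (bool -> bool, writer required)
  factor <- factor (float64 -> float64, writer required)
  leftover writer field: kind
  => backward verdict for Order: COMPATIBLE, no violations
checking off the Order differences that do not matter here:
  field verified in record Order: required changed to optional -> triggers nothing under Order's printed rules — same verdict
  field balance in record Order: required changed to optional -> matters only for Order's forward compatibility — outside the asked direction
  removed field kind from record Order (its key 8 joins the reserved list) -> triggers nothing under Order's printed rules — same verdict

backward: COMPATIBLE []


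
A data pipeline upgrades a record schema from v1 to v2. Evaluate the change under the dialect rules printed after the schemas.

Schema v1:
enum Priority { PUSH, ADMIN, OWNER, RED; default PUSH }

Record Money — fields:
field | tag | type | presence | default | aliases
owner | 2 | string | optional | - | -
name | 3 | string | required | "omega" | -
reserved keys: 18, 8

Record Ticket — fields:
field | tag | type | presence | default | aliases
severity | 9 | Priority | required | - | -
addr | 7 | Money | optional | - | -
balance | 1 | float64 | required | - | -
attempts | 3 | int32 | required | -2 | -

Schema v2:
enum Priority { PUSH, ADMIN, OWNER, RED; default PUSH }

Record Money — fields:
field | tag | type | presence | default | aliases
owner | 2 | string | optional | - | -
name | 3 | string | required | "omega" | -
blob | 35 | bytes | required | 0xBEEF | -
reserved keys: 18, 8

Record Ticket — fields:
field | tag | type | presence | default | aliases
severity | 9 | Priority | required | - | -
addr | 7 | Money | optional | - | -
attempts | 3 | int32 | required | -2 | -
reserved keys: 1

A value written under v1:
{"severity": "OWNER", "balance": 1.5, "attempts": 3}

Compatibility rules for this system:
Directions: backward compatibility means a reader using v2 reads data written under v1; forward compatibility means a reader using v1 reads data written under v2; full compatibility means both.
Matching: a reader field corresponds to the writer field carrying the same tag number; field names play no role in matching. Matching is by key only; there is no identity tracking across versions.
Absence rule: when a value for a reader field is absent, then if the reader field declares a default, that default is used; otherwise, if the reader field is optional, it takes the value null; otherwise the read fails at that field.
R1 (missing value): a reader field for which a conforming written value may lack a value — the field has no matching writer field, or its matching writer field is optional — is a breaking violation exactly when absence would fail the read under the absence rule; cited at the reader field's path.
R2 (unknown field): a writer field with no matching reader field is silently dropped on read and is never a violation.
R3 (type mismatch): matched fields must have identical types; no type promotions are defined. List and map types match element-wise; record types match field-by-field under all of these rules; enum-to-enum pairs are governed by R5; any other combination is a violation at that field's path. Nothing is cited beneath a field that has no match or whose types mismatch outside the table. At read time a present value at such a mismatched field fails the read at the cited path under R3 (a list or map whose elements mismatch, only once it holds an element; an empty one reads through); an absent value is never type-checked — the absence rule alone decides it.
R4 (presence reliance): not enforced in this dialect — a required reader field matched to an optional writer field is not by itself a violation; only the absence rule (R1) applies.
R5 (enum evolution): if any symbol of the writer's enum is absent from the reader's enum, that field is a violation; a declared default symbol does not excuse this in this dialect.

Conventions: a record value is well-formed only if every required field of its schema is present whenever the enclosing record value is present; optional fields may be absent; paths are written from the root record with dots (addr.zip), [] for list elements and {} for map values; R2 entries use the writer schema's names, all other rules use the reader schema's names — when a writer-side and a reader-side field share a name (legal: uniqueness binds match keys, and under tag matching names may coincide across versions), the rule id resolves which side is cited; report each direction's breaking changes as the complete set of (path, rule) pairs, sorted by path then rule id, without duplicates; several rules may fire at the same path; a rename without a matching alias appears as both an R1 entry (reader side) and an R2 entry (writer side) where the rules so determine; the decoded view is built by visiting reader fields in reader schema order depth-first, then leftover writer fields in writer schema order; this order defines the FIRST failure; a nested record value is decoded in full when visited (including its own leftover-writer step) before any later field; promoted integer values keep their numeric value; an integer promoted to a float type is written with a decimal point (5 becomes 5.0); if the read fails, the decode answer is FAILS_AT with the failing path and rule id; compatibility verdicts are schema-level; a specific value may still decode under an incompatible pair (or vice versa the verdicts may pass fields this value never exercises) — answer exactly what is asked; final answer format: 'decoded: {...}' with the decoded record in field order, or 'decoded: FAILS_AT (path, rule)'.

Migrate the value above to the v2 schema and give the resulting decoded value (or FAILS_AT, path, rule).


decoded: {"severity": "OWNER", "addr": null, "attempts": 3}

in Ticket below, arrows point writer -> reader
migrating the Ticket value to v2:
  severity := "OWNER"
  addr := null (not supplied -> null)
  attempts := 3
  writer balance: unmatched, discarded
  => decoded: {"severity": "OWNER", "addr": null, "attempts": 3}
the other Ticket changes do not affect what is asked:
  added field blob to record Money: required bytes, tag 35, default 0xBEEF (in v2 it sits last) -> fires no rule on Ticket under this dialect and leaves the result unchanged
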